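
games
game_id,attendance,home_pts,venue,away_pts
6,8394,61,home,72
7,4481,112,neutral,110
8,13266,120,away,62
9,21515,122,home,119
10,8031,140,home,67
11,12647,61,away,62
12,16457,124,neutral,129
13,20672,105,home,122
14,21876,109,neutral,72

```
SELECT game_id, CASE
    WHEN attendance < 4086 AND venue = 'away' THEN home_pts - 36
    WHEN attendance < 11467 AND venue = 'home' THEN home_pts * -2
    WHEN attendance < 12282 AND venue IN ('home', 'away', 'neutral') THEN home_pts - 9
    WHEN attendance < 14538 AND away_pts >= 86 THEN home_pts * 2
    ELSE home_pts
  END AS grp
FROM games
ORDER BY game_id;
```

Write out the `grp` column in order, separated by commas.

-122, 103, 120, 122, -280, 61, 124, 105, 109

game_id=6: attendance < 11467 AND venue = 'home' → -122
game_id=7: attendance < 12282 AND venue IN ('home', 'away', 'neutral') → 103
game_id=8: ELSE → 120
game_id=9: ELSE → 122
game_id=10: attendance < 11467 AND venue = 'home' → -280
game_id=11: ELSE → 61
game_id=12: ELSE → 124
game_id=13: ELSE → 105
game_id=14: ELSE → 109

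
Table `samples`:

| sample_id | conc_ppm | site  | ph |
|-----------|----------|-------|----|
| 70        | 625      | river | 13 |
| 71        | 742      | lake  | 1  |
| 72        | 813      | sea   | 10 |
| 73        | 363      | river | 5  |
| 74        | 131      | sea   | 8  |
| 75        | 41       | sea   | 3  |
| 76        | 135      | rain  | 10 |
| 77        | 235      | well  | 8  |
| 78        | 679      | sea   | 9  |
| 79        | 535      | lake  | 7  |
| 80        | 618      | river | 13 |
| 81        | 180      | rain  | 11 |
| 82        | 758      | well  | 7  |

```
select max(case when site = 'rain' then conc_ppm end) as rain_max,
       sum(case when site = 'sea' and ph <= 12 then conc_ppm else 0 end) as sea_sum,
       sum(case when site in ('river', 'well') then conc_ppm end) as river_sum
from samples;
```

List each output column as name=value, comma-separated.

[rain_max: site = 'rain']
sample_id=70: ✗
sample_id=71: ✗
sample_id=72: ✗
sample_id=73: ✗
sample_id=74: ✗
sample_id=75: ✗
sample_id=76: ✓ → 135
sample_id=77: ✗
sample_id=78: ✗
sample_id=79: ✗
sample_id=80: ✗
sample_id=81: ✓ → 180
sample_id=82: ✗
rain_max = MAX(135, 180) = 180
—
[sea_sum: site = 'sea' and ph <= 12]
sample_id=70: ✗
sample_id=71: ✗
sample_id=72: ✓ → 813
sample_id=73: ✗
sample_id=74: ✓ → 131
sample_id=75: ✓ → 41
sample_id=76: ✗
sample_id=77: ✗
sample_id=78: ✓ → 679
sample_id=79: ✗
sample_id=80: ✗
sample_id=81: ✗
sample_id=82: ✗
sea_sum = 813 + 131 + 41 + 679 = 1664
—
[river_sum: site in ('river', 'well')]
sample_id=70: ✓ → 625
sample_id=71: ✗
sample_id=72: ✗
sample_id=73: ✓ → 363
sample_id=74: ✗
sample_id=75: ✗
sample_id=76: ✗
sample_id=77: ✓ → 235
sample_id=78: ✗
sample_id=79: ✗
sample_id=80: ✓ → 618
sample_id=81: ✗
sample_id=82: ✓ → 758
river_sum = 625 + 363 + 235 + 618 + 758 = 2599

rain_max=180, sea_sum=1664, river_sum=2599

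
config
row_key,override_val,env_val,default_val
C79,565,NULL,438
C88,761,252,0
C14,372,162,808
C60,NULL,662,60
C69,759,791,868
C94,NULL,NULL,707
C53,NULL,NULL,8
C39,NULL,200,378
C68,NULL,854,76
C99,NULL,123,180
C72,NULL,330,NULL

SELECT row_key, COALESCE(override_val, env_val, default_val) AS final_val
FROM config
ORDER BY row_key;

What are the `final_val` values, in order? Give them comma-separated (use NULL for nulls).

row_key=C14: override_val=372 → 372
row_key=C39: override_val=NULL, env_val=200 → 200
row_key=C53: override_val=NULL, env_val=NULL, default_val=8 → 8
row_key=C60: override_val=NULL, env_val=662 → 662
row_key=C68: override_val=NULL, env_val=854 → 854
row_key=C69: override_val=759 → 759
row_key=C72: override_val=NULL, env_val=330 → 330
row_key=C79: override_val=565 → 565
row_key=C88: override_val=761 → 761
row_key=C94: override_val=NULL, env_val=NULL, default_val=707 → 707
row_key=C99: override_val=NULL, env_val=123 → 123

372, 200, 8, 662, 854, 759, 330, 565, 761, 707, 123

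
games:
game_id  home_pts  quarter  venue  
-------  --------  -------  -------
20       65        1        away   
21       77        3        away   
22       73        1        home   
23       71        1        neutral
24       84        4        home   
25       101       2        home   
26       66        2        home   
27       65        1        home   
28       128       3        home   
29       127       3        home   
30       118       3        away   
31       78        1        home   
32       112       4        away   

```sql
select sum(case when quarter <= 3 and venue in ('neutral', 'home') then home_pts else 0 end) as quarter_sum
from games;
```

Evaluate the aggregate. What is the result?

game_id=20: ✗
game_id=21: ✗
game_id=22: ✓ → 73
game_id=23: ✓ → 71
game_id=24: ✗
game_id=25: ✓ → 101
game_id=26: ✓ → 66
game_id=27: ✓ → 65
game_id=28: ✓ → 128
game_id=29: ✓ → 127
game_id=30: ✗
game_id=31: ✓ → 78
game_id=32: ✗
quarter_sum = 73 + 71 + 101 + 66 + 65 + 128 + 127 + 78 = 709

709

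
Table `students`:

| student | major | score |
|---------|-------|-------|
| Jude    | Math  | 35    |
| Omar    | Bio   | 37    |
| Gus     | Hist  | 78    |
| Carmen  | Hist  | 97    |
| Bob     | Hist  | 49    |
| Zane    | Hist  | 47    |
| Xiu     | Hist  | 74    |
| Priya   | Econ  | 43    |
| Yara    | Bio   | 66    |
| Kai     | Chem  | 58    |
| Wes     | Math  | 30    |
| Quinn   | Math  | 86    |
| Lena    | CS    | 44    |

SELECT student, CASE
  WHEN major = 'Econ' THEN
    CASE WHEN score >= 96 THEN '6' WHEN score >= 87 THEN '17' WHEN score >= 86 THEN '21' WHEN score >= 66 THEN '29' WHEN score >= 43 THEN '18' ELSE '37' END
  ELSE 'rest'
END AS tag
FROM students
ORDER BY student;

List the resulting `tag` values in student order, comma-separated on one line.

rest, rest, rest, rest, rest, rest, rest, 18, rest, rest, rest, rest, rest

student=Bob: major='Hist' → outer ELSE → rest
student=Carmen: major='Hist' → outer ELSE → rest
student=Gus: major='Hist' → outer ELSE → rest
student=Jude: major='Math' → outer ELSE → rest
student=Kai: major='Chem' → outer ELSE → rest
student=Lena: major='CS' → outer ELSE → rest
student=Omar: major='Bio' → outer ELSE → rest
student=Priya: major='Econ' → inner[score >= 43] → 18
student=Quinn: major='Math' → outer ELSE → rest
student=Wes: major='Math' → outer ELSE → rest
student=Xiu: major='Hist' → outer ELSE → rest
student=Yara: major='Bio' → outer ELSE → rest
student=Zane: major='Hist' → outer ELSE → rest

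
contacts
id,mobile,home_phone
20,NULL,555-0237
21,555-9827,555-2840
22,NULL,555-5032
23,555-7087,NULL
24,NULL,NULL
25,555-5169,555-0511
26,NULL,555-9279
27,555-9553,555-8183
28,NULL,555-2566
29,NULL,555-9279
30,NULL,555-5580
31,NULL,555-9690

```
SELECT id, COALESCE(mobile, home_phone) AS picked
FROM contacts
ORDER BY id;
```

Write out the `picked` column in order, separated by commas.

555-0237, 555-9827, 555-5032, 555-7087, NULL, 555-5169, 555-9279, 555-9553, 555-2566, 555-9279, 555-5580, 555-9690

id=20: mobile=NULL, home_phone=555-0237 → 555-0237
id=21: mobile=555-9827 → 555-9827
id=22: mobile=NULL, home_phone=555-5032 → 555-5032
id=23: mobile=555-7087 → 555-7087
id=24: mobile=NULL, home_phone=NULL (all NULL) → NULL
id=25: mobile=555-5169 → 555-5169
id=26: mobile=NULL, home_phone=555-9279 → 555-9279
id=27: mobile=555-9553 → 555-9553
id=28: mobile=NULL, home_phone=555-2566 → 555-2566
id=29: mobile=NULL, home_phone=555-9279 → 555-9279
id=30: mobile=NULL, home_phone=555-5580 → 555-5580
id=31: mobile=NULL, home_phone=555-9690 → 555-9690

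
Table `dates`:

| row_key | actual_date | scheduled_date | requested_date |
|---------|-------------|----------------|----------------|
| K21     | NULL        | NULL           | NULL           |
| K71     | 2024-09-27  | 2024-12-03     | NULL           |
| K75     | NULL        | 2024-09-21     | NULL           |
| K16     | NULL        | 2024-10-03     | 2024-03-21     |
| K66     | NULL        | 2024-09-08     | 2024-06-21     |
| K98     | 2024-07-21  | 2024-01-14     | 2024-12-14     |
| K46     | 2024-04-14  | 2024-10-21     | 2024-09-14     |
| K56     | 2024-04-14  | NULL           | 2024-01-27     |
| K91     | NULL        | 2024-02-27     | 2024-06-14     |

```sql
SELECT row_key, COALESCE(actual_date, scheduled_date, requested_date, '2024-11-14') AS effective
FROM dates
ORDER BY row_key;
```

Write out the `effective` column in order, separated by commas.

row_key=K16: actual_date=NULL, scheduled_date=2024-10-03 → 2024-10-03
row_key=K21: actual_date=NULL, scheduled_date=NULL, requested_date=NULL, → literal 2024-11-14 → 2024-11-14
row_key=K46: actual_date=2024-04-14 → 2024-04-14
row_key=K56: actual_date=2024-04-14 → 2024-04-14
row_key=K66: actual_date=NULL, scheduled_date=2024-09-08 → 2024-09-08
row_key=K71: actual_date=2024-09-27 → 2024-09-27
row_key=K75: actual_date=NULL, scheduled_date=2024-09-21 → 2024-09-21
row_key=K91: actual_date=NULL, scheduled_date=2024-02-27 → 2024-02-27
row_key=K98: actual_date=2024-07-21 → 2024-07-21

2024-10-03, 2024-11-14, 2024-04-14, 2024-04-14, 2024-09-08, 2024-09-27, 2024-09-21, 2024-02-27, 2024-07-21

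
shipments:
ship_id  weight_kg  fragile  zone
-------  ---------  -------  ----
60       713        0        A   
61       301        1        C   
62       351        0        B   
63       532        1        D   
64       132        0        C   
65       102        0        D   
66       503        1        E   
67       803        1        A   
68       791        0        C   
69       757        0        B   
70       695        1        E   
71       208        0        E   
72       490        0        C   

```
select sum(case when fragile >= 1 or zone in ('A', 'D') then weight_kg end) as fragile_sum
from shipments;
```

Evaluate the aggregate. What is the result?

3649

ship_id=60: ✓ → 713
ship_id=61: ✓ → 301
ship_id=62: ✗
ship_id=63: ✓ → 532
ship_id=64: ✗
ship_id=65: ✓ → 102
ship_id=66: ✓ → 503
ship_id=67: ✓ → 803
ship_id=68: ✗
ship_id=69: ✗
ship_id=70: ✓ → 695
ship_id=71: ✗
ship_id=72: ✗
fragile_sum = 713 + 301 + 532 + 102 + 503 + 803 + 695 = 3649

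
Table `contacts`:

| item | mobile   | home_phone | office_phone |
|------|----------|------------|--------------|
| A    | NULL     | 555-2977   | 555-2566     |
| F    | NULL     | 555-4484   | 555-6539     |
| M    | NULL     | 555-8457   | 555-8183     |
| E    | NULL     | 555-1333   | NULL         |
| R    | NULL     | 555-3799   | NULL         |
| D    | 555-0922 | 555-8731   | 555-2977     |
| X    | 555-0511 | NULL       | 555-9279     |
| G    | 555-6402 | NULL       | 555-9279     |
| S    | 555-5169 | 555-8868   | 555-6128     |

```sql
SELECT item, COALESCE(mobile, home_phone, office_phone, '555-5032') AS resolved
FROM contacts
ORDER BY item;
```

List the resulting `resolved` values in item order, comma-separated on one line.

555-2977, 555-0922, 555-1333, 555-4484, 555-6402, 555-8457, 555-3799, 555-5169, 555-0511

item=A: mobile=NULL, home_phone=555-2977 → 555-2977
item=D: mobile=555-0922 → 555-0922
item=E: mobile=NULL, home_phone=555-1333 → 555-1333
item=F: mobile=NULL, home_phone=555-4484 → 555-4484
item=G: mobile=555-6402 → 555-6402
item=M: mobile=NULL, home_phone=555-8457 → 555-8457
item=R: mobile=NULL, home_phone=555-3799 → 555-3799
item=S: mobile=555-5169 → 555-5169
item=X: mobile=555-0511 → 555-0511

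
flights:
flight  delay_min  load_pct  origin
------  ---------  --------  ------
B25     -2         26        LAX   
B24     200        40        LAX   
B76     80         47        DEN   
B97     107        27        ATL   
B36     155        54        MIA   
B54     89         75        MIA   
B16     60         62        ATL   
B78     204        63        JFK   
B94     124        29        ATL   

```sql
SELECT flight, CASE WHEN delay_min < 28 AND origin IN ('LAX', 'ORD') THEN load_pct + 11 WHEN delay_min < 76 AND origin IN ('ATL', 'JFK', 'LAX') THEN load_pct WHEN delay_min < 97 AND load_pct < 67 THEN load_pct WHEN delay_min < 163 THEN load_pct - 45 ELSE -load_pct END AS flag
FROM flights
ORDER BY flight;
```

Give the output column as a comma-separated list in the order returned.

flight=B16: delay_min < 76 AND origin IN ('ATL', 'JFK', 'LAX') → 62
flight=B24: ELSE → -40
flight=B25: delay_min < 28 AND origin IN ('LAX', 'ORD') → 37
flight=B36: delay_min < 163 → 9
flight=B54: delay_min < 163 → 30
flight=B76: delay_min < 97 AND load_pct < 67 → 47
flight=B78: ELSE → -63
flight=B94: delay_min < 163 → -16
flight=B97: delay_min < 163 → -18

62, -40, 37, 9, 30, 47, -63, -16, -18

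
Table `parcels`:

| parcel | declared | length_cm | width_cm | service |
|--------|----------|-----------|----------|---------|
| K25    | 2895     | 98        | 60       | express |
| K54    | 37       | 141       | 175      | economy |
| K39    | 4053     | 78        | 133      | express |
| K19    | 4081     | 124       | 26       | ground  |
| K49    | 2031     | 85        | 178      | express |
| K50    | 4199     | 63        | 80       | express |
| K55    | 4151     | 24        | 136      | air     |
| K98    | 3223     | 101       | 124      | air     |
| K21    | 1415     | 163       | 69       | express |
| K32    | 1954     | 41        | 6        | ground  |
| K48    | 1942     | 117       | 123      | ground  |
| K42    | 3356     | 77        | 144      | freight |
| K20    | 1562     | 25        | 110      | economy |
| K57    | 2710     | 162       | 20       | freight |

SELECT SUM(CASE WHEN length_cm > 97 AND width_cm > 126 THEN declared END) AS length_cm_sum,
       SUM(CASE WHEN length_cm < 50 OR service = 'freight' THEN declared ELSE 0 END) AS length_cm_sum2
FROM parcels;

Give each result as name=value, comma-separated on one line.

length_cm_sum=37, length_cm_sum2=13733

[length_cm_sum: length_cm > 97 AND width_cm > 126]
parcel=K25: ✗
parcel=K54: ✓ → 37
parcel=K39: ✗
parcel=K19: ✗
parcel=K49: ✗
parcel=K50: ✗
parcel=K55: ✗
parcel=K98: ✗
parcel=K21: ✗
parcel=K32: ✗
parcel=K48: ✗
parcel=K42: ✗
parcel=K20: ✗
parcel=K57: ✗
length_cm_sum = 37
—
[length_cm_sum2: length_cm < 50 OR service = 'freight']
parcel=K25: ✗
parcel=K54: ✗
parcel=K39: ✗
parcel=K19: ✗
parcel=K49: ✗
parcel=K50: ✗
parcel=K55: ✓ → 4151
parcel=K98: ✗
parcel=K21: ✗
parcel=K32: ✓ → 1954
parcel=K48: ✗
parcel=K42: ✓ → 3356
parcel=K20: ✓ → 1562
parcel=K57: ✓ → 2710
length_cm_sum2 = 4151 + 1954 + 3356 + 1562 + 2710 = 13733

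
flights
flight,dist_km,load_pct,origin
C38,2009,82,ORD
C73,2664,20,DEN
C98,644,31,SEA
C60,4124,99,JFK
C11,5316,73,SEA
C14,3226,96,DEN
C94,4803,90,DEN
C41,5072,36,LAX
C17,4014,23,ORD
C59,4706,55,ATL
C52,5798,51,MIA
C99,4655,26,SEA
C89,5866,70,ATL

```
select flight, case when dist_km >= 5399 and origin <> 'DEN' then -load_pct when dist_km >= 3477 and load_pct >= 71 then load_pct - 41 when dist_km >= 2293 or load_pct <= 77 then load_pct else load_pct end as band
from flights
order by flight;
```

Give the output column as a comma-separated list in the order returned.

flight=C11: dist_km >= 3477 and load_pct >= 71 → 32
flight=C14: dist_km >= 2293 or load_pct <= 77 → 96
flight=C17: dist_km >= 2293 or load_pct <= 77 → 23
flight=C38: ELSE → 82
flight=C41: dist_km >= 2293 or load_pct <= 77 → 36
flight=C52: dist_km >= 5399 and origin <> 'DEN' → -51
flight=C59: dist_km >= 2293 or load_pct <= 77 → 55
flight=C60: dist_km >= 3477 and load_pct >= 71 → 58
flight=C73: dist_km >= 2293 or load_pct <= 77 → 20
flight=C89: dist_km >= 5399 and origin <> 'DEN' → -70
flight=C94: dist_km >= 3477 and load_pct >= 71 → 49
flight=C98: dist_km >= 2293 or load_pct <= 77 → 31
flight=C99: dist_km >= 2293 or load_pct <= 77 → 26

32, 96, 23, 82, 36, -51, 55, 58, 20, -70, 49, 31, 26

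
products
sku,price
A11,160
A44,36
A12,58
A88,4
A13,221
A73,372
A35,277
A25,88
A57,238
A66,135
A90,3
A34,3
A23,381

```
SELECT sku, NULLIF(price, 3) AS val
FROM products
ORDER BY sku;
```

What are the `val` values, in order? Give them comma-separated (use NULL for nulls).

sku=A11: price=160 vs 3: differ → 160
sku=A12: price=58 vs 3: differ → 58
sku=A13: price=221 vs 3: differ → 221
sku=A23: price=381 vs 3: differ → 381
sku=A25: price=88 vs 3: differ → 88
sku=A34: price=3 vs 3: equal → NULL
sku=A35: price=277 vs 3: differ → 277
sku=A44: price=36 vs 3: differ → 36
sku=A57: price=238 vs 3: differ → 238
sku=A66: price=135 vs 3: differ → 135
sku=A73: price=372 vs 3: differ → 372
sku=A88: price=4 vs 3: differ → 4
sku=A90: price=3 vs 3: equal → NULL

160, 58, 221, 381, 88, NULL, 277, 36, 238, 135, 372, 4, NULL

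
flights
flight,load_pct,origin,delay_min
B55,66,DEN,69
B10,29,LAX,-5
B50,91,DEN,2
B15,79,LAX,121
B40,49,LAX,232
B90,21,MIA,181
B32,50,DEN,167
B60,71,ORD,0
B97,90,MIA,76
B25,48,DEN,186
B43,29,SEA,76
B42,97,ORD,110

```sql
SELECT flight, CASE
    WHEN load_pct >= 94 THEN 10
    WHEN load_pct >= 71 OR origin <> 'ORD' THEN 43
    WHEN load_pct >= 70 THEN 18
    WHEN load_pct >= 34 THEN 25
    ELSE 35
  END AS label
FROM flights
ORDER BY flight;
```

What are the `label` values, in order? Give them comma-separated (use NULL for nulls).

43, 43, 43, 43, 43, 10, 43, 43, 43, 43, 43, 43

flight=B10: load_pct >= 71 OR origin <> 'ORD' → 43
flight=B15: load_pct >= 71 OR origin <> 'ORD' → 43
flight=B25: load_pct >= 71 OR origin <> 'ORD' → 43
flight=B32: load_pct >= 71 OR origin <> 'ORD' → 43
flight=B40: load_pct >= 71 OR origin <> 'ORD' → 43
flight=B42: load_pct >= 94 → 10
flight=B43: load_pct >= 71 OR origin <> 'ORD' → 43
flight=B50: load_pct >= 71 OR origin <> 'ORD' → 43
flight=B55: load_pct >= 71 OR origin <> 'ORD' → 43
flight=B60: load_pct >= 71 OR origin <> 'ORD' → 43
flight=B90: load_pct >= 71 OR origin <> 'ORD' → 43
flight=B97: load_pct >= 71 OR origin <> 'ORD' → 43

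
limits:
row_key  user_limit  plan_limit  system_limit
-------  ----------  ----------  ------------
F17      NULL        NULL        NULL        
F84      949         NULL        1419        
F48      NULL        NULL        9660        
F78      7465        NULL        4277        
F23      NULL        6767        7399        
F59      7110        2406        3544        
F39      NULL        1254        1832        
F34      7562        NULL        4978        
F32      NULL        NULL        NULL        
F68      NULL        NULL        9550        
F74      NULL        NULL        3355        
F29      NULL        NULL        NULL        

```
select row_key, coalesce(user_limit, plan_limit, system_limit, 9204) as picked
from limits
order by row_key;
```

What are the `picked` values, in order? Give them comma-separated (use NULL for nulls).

9204, 6767, 9204, 9204, 7562, 1254, 9660, 7110, 9550, 3355, 7465, 949

row_key=F17: user_limit=NULL, plan_limit=NULL, system_limit=NULL, → literal 9204 → 9204
row_key=F23: user_limit=NULL, plan_limit=6767 → 6767
row_key=F29: user_limit=NULL, plan_limit=NULL, system_limit=NULL, → literal 9204 → 9204
row_key=F32: user_limit=NULL, plan_limit=NULL, system_limit=NULL, → literal 9204 → 9204
row_key=F34: user_limit=7562 → 7562
row_key=F39: user_limit=NULL, plan_limit=1254 → 1254
row_key=F48: user_limit=NULL, plan_limit=NULL, system_limit=9660 → 9660
row_key=F59: user_limit=7110 → 7110
row_key=F68: user_limit=NULL, plan_limit=NULL, system_limit=9550 → 9550
row_key=F74: user_limit=NULL, plan_limit=NULL, system_limit=3355 → 3355
row_key=F78: user_limit=7465 → 7465
row_key=F84: user_limit=949 → 949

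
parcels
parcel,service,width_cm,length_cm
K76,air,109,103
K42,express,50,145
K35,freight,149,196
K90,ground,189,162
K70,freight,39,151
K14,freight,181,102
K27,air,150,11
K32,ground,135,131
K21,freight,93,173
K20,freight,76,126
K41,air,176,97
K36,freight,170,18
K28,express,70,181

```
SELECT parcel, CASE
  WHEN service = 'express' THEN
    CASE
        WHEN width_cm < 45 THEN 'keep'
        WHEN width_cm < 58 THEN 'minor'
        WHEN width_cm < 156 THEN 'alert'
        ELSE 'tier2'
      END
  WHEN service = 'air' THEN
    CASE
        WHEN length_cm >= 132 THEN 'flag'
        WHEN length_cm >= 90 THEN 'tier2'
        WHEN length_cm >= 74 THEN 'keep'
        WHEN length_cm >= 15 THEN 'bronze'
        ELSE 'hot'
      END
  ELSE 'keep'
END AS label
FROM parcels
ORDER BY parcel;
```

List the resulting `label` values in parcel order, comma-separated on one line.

keep, keep, keep, hot, alert, keep, keep, keep, tier2, minor, keep, tier2, keep

parcel=K14: service='freight' → outer ELSE → keep
parcel=K20: service='freight' → outer ELSE → keep
parcel=K21: service='freight' → outer ELSE → keep
parcel=K27: service='air' → inner[ELSE] → hot
parcel=K28: service='express' → inner[width_cm < 156] → alert
parcel=K32: service='ground' → outer ELSE → keep
parcel=K35: service='freight' → outer ELSE → keep
parcel=K36: service='freight' → outer ELSE → keep
parcel=K41: service='air' → inner[length_cm >= 90] → tier2
parcel=K42: service='express' → inner[width_cm < 58] → minor
parcel=K70: service='freight' → outer ELSE → keep
parcel=K76: service='air' → inner[length_cm >= 90] → tier2
parcel=K90: service='ground' → outer ELSE → keep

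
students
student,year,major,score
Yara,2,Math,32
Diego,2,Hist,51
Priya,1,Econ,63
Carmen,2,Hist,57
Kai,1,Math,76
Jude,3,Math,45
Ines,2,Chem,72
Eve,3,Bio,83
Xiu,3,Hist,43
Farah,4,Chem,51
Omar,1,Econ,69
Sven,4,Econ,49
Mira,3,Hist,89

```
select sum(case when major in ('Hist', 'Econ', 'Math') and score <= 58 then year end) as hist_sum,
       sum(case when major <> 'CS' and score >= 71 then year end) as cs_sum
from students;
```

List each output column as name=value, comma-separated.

[hist_sum: major in ('Hist', 'Econ', 'Math') and score <= 58]
student=Yara: ✓ → 2
student=Diego: ✓ → 2
student=Priya: ✗
student=Carmen: ✓ → 2
student=Kai: ✗
student=Jude: ✓ → 3
student=Ines: ✗
student=Eve: ✗
student=Xiu: ✓ → 3
student=Farah: ✗
student=Omar: ✗
student=Sven: ✓ → 4
student=Mira: ✗
hist_sum = 2 + 2 + 2 + 3 + 3 + 4 = 16
—
[cs_sum: major <> 'CS' and score >= 71]
student=Yara: ✗
student=Diego: ✗
student=Priya: ✗
student=Carmen: ✗
student=Kai: ✓ → 1
student=Jude: ✗
student=Ines: ✓ → 2
student=Eve: ✓ → 3
student=Xiu: ✗
student=Farah: ✗
student=Omar: ✗
student=Sven: ✗
student=Mira: ✓ → 3
cs_sum = 1 + 2 + 3 + 3 = 9

hist_sum=16, cs_sum=9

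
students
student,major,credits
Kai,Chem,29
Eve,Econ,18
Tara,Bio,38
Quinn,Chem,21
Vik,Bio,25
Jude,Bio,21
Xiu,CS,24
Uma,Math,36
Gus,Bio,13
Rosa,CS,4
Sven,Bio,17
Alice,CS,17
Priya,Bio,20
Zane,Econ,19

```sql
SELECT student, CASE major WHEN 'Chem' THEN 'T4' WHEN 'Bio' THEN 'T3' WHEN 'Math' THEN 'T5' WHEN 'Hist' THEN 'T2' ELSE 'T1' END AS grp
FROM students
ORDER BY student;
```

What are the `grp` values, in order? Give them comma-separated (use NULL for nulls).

T1, T1, T3, T3, T4, T3, T4, T1, T3, T3, T5, T3, T1, T1

student=Alice: ELSE → T1
student=Eve: ELSE → T1
student=Gus: major='Bio' → T3
student=Jude: major='Bio' → T3
student=Kai: major='Chem' → T4
student=Priya: major='Bio' → T3
student=Quinn: major='Chem' → T4
student=Rosa: ELSE → T1
student=Sven: major='Bio' → T3
student=Tara: major='Bio' → T3
student=Uma: major='Math' → T5
student=Vik: major='Bio' → T3
student=Xiu: ELSE → T1
student=Zane: ELSE → T1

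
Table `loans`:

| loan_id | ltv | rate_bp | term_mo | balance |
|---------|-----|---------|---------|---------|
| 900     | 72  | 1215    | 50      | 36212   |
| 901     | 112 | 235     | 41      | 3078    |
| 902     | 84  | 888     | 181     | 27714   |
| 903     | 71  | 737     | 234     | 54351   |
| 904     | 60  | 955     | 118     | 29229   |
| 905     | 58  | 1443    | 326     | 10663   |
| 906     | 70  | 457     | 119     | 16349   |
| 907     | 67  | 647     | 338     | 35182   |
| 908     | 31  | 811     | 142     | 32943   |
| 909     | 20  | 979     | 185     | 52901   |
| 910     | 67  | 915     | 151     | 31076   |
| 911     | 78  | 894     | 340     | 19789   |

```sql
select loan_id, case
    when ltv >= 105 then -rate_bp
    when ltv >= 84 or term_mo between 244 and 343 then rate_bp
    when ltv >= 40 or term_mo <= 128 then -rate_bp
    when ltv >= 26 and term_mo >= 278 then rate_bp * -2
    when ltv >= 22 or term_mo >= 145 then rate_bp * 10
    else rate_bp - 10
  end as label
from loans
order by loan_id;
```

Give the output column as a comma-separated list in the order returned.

-1215, -235, 888, -737, -955, 1443, -457, 647, 8110, 9790, -915, 894

loan_id=900: ltv >= 40 or term_mo <= 128 → -1215
loan_id=901: ltv >= 105 → -235
loan_id=902: ltv >= 84 or term_mo between 244 and 343 → 888
loan_id=903: ltv >= 40 or term_mo <= 128 → -737
loan_id=904: ltv >= 40 or term_mo <= 128 → -955
loan_id=905: ltv >= 84 or term_mo between 244 and 343 → 1443
loan_id=906: ltv >= 40 or term_mo <= 128 → -457
loan_id=907: ltv >= 84 or term_mo between 244 and 343 → 647
loan_id=908: ltv >= 22 or term_mo >= 145 → 8110
loan_id=909: ltv >= 22 or term_mo >= 145 → 9790
loan_id=910: ltv >= 40 or term_mo <= 128 → -915
loan_id=911: ltv >= 84 or term_mo between 244 and 343 → 894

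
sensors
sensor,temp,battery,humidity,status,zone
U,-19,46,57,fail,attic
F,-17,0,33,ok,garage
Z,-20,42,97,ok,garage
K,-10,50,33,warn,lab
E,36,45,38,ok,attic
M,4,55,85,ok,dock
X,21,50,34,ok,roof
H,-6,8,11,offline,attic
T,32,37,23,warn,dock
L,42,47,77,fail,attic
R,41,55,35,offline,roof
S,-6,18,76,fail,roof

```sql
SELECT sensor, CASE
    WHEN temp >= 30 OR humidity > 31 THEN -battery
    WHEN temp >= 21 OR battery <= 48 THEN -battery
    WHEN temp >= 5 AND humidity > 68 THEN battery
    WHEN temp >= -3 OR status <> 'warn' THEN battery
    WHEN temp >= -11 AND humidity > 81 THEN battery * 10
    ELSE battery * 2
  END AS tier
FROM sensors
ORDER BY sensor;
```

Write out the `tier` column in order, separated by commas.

sensor=E: temp >= 30 OR humidity > 31 → -45
sensor=F: temp >= 30 OR humidity > 31 → 0
sensor=H: temp >= 21 OR battery <= 48 → -8
sensor=K: temp >= 30 OR humidity > 31 → -50
sensor=L: temp >= 30 OR humidity > 31 → -47
sensor=M: temp >= 30 OR humidity > 31 → -55
sensor=R: temp >= 30 OR humidity > 31 → -55
sensor=S: temp >= 30 OR humidity > 31 → -18
sensor=T: temp >= 30 OR humidity > 31 → -37
sensor=U: temp >= 30 OR humidity > 31 → -46
sensor=X: temp >= 30 OR humidity > 31 → -50
sensor=Z: temp >= 30 OR humidity > 31 → -42

-45, 0, -8, -50, -47, -55, -55, -18, -37, -46, -50, -42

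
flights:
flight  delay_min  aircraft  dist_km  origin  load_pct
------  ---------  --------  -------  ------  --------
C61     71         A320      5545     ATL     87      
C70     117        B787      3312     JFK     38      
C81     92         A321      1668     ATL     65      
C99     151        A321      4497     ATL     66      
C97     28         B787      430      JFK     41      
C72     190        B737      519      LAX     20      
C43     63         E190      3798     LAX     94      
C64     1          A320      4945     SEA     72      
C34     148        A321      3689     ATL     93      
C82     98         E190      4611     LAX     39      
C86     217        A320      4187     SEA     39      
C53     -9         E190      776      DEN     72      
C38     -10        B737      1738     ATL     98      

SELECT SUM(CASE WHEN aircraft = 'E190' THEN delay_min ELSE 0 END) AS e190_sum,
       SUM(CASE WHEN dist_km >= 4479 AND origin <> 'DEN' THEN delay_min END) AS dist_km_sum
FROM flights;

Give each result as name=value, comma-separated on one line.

e190_sum=152, dist_km_sum=321

[e190_sum: aircraft = 'E190']
flight=C61: ✗
flight=C70: ✗
flight=C81: ✗
flight=C99: ✗
flight=C97: ✗
flight=C72: ✗
flight=C43: ✓ → 63
flight=C64: ✗
flight=C34: ✗
flight=C82: ✓ → 98
flight=C86: ✗
flight=C53: ✓ → -9
flight=C38: ✗
e190_sum = 63 + 98 + -9 = 152
—
[dist_km_sum: dist_km >= 4479 AND origin <> 'DEN']
flight=C61: ✓ → 71
flight=C70: ✗
flight=C81: ✗
flight=C99: ✓ → 151
flight=C97: ✗
flight=C72: ✗
flight=C43: ✗
flight=C64: ✓ → 1
flight=C34: ✗
flight=C82: ✓ → 98
flight=C86: ✗
flight=C53: ✗
flight=C38: ✗
dist_km_sum = 71 + 151 + 1 + 98 = 321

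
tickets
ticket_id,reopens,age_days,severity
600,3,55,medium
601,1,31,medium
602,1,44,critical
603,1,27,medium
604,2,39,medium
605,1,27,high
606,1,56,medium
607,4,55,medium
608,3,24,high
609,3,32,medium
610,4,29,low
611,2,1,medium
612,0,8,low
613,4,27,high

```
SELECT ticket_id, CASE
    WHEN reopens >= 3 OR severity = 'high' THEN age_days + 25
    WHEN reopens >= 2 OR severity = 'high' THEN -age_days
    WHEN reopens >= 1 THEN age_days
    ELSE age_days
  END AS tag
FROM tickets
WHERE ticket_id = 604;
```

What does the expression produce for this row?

ticket_id = 604: reopens=2, age_days=39, severity=medium.
reopens >= 3 OR severity = 'high' → false
reopens >= 2 OR severity = 'high' → true → -39

-39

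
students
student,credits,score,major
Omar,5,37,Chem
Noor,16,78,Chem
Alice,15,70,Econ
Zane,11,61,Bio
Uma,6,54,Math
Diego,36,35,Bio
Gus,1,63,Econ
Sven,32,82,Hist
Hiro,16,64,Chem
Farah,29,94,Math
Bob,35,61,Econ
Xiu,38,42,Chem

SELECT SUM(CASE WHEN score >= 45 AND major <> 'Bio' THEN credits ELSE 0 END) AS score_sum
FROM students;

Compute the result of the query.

150

student=Omar: ✗
student=Noor: ✓ → 16
student=Alice: ✓ → 15
student=Zane: ✗
student=Uma: ✓ → 6
student=Diego: ✗
student=Gus: ✓ → 1
student=Sven: ✓ → 32
student=Hiro: ✓ → 16
student=Farah: ✓ → 29
student=Bob: ✓ → 35
student=Xiu: ✗
score_sum = 16 + 15 + 6 + 1 + 32 + 16 + 29 + 35 = 150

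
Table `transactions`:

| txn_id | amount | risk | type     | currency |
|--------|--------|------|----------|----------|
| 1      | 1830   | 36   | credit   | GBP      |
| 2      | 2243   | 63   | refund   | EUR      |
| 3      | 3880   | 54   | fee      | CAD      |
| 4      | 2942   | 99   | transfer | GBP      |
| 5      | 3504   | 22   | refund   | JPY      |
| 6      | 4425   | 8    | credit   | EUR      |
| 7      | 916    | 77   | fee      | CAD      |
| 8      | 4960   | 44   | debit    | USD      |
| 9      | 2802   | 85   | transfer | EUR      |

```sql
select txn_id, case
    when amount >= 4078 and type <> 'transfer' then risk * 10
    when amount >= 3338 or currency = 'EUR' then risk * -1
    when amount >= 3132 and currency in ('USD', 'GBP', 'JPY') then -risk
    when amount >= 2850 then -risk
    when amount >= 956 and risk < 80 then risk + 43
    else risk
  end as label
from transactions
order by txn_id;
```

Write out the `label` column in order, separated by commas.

79, -63, -54, -99, -22, 80, 77, 440, -85

txn_id=1: amount >= 956 and risk < 80 → 79
txn_id=2: amount >= 3338 or currency = 'EUR' → -63
txn_id=3: amount >= 3338 or currency = 'EUR' → -54
txn_id=4: amount >= 2850 → -99
txn_id=5: amount >= 3338 or currency = 'EUR' → -22
txn_id=6: amount >= 4078 and type <> 'transfer' → 80
txn_id=7: ELSE → 77
txn_id=8: amount >= 4078 and type <> 'transfer' → 440
txn_id=9: amount >= 3338 or currency = 'EUR' → -85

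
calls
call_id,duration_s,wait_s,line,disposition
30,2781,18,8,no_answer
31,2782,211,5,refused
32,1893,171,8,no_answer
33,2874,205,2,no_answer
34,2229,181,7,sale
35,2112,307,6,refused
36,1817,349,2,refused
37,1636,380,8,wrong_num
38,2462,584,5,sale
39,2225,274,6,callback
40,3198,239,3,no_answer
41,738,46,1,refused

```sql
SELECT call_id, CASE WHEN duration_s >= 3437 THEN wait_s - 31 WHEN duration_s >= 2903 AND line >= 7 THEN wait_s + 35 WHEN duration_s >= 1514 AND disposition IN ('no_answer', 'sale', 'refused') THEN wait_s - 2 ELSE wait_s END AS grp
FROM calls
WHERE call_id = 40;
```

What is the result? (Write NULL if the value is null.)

237

call_id = 40: duration_s=3198, wait_s=239, line=3, disposition=no_answer.
duration_s >= 3437 → false
duration_s >= 2903 AND line >= 7 → false
duration_s >= 1514 AND disposition IN ('no_answer', 'sale', 'refused') → true → 237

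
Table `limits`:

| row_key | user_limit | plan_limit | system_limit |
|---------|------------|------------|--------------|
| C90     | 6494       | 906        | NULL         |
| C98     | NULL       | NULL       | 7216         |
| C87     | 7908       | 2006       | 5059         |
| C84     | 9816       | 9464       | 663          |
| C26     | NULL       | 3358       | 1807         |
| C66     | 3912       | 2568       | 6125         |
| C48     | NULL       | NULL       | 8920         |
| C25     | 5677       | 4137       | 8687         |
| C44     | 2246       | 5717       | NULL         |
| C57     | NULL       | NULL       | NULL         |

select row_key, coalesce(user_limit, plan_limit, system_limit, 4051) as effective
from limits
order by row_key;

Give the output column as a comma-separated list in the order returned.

row_key=C25: user_limit=5677 → 5677
row_key=C26: user_limit=NULL, plan_limit=3358 → 3358
row_key=C44: user_limit=2246 → 2246
row_key=C48: user_limit=NULL, plan_limit=NULL, system_limit=8920 → 8920
row_key=C57: user_limit=NULL, plan_limit=NULL, system_limit=NULL, → literal 4051 → 4051
row_key=C66: user_limit=3912 → 3912
row_key=C84: user_limit=9816 → 9816
row_key=C87: user_limit=7908 → 7908
row_key=C90: user_limit=6494 → 6494
row_key=C98: user_limit=NULL, plan_limit=NULL, system_limit=7216 → 7216

5677, 3358, 2246, 8920, 4051, 3912, 9816, 7908, 6494, 7216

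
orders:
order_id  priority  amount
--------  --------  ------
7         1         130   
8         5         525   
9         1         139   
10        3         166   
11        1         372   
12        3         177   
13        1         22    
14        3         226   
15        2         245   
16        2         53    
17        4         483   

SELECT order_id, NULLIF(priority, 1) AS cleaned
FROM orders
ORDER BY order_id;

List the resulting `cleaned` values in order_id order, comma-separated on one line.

NULL, 5, NULL, 3, NULL, 3, NULL, 3, 2, 2, 4

order_id=7: priority=1 vs 1: equal → NULL
order_id=8: priority=5 vs 1: differ → 5
order_id=9: priority=1 vs 1: equal → NULL
order_id=10: priority=3 vs 1: differ → 3
order_id=11: priority=1 vs 1: equal → NULL
order_id=12: priority=3 vs 1: differ → 3
order_id=13: priority=1 vs 1: equal → NULL
order_id=14: priority=3 vs 1: differ → 3
order_id=15: priority=2 vs 1: differ → 2
order_id=16: priority=2 vs 1: differ → 2
order_id=17: priority=4 vs 1: differ → 4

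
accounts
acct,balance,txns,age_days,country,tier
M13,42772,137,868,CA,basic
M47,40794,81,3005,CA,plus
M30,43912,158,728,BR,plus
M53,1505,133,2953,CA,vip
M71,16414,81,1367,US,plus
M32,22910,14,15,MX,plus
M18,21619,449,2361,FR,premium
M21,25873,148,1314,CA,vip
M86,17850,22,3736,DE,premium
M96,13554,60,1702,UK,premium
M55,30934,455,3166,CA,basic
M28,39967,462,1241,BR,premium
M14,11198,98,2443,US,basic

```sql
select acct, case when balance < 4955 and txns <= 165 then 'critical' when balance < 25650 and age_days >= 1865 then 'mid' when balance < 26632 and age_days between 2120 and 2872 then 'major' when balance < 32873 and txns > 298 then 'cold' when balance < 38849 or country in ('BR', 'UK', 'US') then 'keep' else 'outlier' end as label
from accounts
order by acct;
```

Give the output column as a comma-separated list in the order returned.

acct=M13: ELSE → outlier
acct=M14: balance < 25650 and age_days >= 1865 → mid
acct=M18: balance < 25650 and age_days >= 1865 → mid
acct=M21: balance < 38849 or country in ('BR', 'UK', 'US') → keep
acct=M28: balance < 38849 or country in ('BR', 'UK', 'US') → keep
acct=M30: balance < 38849 or country in ('BR', 'UK', 'US') → keep
acct=M32: balance < 38849 or country in ('BR', 'UK', 'US') → keep
acct=M47: ELSE → outlier
acct=M53: balance < 4955 and txns <= 165 → critical
acct=M55: balance < 32873 and txns > 298 → cold
acct=M71: balance < 38849 or country in ('BR', 'UK', 'US') → keep
acct=M86: balance < 25650 and age_days >= 1865 → mid
acct=M96: balance < 38849 or country in ('BR', 'UK', 'US') → keep

outlier, mid, mid, keep, keep, keep, keep, outlier, critical, cold, keep, mid, keep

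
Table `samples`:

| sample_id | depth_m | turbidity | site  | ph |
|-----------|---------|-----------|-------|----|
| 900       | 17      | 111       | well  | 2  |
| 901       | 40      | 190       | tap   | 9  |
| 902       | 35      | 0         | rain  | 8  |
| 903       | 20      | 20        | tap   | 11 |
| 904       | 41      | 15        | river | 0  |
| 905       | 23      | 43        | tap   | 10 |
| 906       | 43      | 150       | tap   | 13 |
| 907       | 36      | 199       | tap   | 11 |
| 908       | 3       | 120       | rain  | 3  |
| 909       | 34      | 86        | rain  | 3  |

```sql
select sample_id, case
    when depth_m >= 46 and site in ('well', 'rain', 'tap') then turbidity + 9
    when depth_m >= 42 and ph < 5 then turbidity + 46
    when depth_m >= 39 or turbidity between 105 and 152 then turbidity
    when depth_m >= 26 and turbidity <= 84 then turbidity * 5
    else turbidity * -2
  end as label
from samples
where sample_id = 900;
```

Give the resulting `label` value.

sample_id = 900: depth_m=17, turbidity=111, site=well, ph=2.
depth_m >= 46 and site in ('well', 'rain', 'tap') → false
depth_m >= 42 and ph < 5 → false
depth_m >= 39 or turbidity between 105 and 152 → true → 111

111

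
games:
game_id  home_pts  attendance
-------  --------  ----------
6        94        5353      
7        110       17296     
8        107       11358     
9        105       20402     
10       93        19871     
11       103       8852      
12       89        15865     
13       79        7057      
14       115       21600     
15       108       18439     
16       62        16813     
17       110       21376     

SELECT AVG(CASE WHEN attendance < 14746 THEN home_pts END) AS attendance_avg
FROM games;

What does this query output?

game_id=6: ✓ → 94
game_id=7: ✗
game_id=8: ✓ → 107
game_id=9: ✗
game_id=10: ✗
game_id=11: ✓ → 103
game_id=12: ✗
game_id=13: ✓ → 79
game_id=14: ✗
game_id=15: ✗
game_id=16: ✗
game_id=17: ✗
attendance_avg = (94 + 107 + 103 + 79) / 4 = 95.75

95.75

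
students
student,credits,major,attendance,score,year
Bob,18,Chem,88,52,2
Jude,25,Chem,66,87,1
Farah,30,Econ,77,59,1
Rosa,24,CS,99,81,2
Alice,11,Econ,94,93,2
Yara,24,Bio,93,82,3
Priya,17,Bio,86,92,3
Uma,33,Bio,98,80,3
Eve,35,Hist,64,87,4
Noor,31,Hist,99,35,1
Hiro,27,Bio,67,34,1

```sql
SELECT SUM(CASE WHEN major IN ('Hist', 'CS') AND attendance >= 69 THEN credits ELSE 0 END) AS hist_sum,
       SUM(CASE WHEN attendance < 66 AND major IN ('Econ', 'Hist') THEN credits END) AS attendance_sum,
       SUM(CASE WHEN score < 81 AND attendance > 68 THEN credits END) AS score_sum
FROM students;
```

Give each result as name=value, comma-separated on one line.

hist_sum=55, attendance_sum=35, score_sum=112

[hist_sum: major IN ('Hist', 'CS') AND attendance >= 69]
student=Bob: ✗
student=Jude: ✗
student=Farah: ✗
student=Rosa: ✓ → 24
student=Alice: ✗
student=Yara: ✗
student=Priya: ✗
student=Uma: ✗
student=Eve: ✗
student=Noor: ✓ → 31
student=Hiro: ✗
hist_sum = 24 + 31 = 55
—
[attendance_sum: attendance < 66 AND major IN ('Econ', 'Hist')]
student=Bob: ✗
student=Jude: ✗
student=Farah: ✗
student=Rosa: ✗
student=Alice: ✗
student=Yara: ✗
student=Priya: ✗
student=Uma: ✗
student=Eve: ✓ → 35
student=Noor: ✗
student=Hiro: ✗
attendance_sum = 35
—
[score_sum: score < 81 AND attendance > 68]
student=Bob: ✓ → 18
student=Jude: ✗
student=Farah: ✓ → 30
student=Rosa: ✗
student=Alice: ✗
student=Yara: ✗
student=Priya: ✗
student=Uma: ✓ → 33
student=Eve: ✗
student=Noor: ✓ → 31
student=Hiro: ✗
score_sum = 18 + 30 + 33 + 31 = 112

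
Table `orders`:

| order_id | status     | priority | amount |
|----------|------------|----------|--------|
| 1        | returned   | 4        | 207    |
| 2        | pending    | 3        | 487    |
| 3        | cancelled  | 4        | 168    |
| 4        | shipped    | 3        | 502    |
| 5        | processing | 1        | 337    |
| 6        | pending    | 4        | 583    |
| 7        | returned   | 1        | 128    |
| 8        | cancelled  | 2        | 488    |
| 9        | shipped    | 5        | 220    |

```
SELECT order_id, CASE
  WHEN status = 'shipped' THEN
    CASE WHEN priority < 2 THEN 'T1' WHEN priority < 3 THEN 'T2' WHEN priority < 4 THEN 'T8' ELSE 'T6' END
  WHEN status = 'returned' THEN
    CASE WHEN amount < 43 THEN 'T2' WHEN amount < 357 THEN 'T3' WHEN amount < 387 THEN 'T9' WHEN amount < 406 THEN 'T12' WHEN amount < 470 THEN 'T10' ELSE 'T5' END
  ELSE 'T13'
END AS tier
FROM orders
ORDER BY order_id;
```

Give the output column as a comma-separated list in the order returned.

T3, T13, T13, T8, T13, T13, T3, T13, T6

order_id=1: status='returned' → inner[amount < 357] → T3
order_id=2: status='pending' → outer ELSE → T13
order_id=3: status='cancelled' → outer ELSE → T13
order_id=4: status='shipped' → inner[priority < 4] → T8
order_id=5: status='processing' → outer ELSE → T13
order_id=6: status='pending' → outer ELSE → T13
order_id=7: status='returned' → inner[amount < 357] → T3
order_id=8: status='cancelled' → outer ELSE → T13
order_id=9: status='shipped' → inner[ELSE] → T6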